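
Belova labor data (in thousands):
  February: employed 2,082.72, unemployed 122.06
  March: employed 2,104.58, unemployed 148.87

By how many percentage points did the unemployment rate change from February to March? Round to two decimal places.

The unemployment rate changed by +1.07 percentage points.

February: labor force = 2,082.72 + 122.06 = 2,204.78; u = 122.06/2,204.78 = 5.54%.
March: labor force = 2,104.58 + 148.87 = 2,253.45; u = 148.87/2,253.45 = 6.61%.
Change = 6.61% − 5.54% = +1.07 pp.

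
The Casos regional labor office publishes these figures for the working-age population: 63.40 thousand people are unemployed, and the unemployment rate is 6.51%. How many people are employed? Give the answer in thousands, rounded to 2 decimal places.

About 910.49 thousand are employed.

Labor force = U / u = 63.40 / 0.0651 ≈ 973.89 thousand.
Employed = labor force − unemployed = 973.89 − 63.40 = 910.49 thousand.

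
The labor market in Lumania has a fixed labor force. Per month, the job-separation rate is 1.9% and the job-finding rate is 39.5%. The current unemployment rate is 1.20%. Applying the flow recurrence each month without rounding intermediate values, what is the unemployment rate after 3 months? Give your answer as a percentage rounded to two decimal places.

Unemployment rate after three months ≈ 3.91%.

With a fixed labor force, u_{t+1} = u_t + s·(1−u_t) − f·u_t = u_t·(1−s−f) + s.
Here 1−s−f = 0.586 and s = 0.019.
u_1 = 0.012000 × 0.586 + 0.019 = 0.026032.
u_2 = 0.026032 × 0.586 + 0.019 = 0.034255.
u_3 = 0.034255 × 0.586 + 0.019 = 0.039073.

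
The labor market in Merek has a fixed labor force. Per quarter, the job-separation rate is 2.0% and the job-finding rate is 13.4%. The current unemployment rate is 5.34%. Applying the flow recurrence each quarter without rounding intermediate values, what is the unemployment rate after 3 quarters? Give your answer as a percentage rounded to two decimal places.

With a fixed labor force, u_{t+1} = u_t + s·(1−u_t) − f·u_t = u_t·(1−s−f) + s.
Here 1−s−f = 0.846 and s = 0.020.
u_1 = 0.053400 × 0.846 + 0.020 = 0.065176.
u_2 = 0.065176 × 0.846 + 0.020 = 0.075139.
u_3 = 0.075139 × 0.846 + 0.020 = 0.083568.

Unemployment rate after three quarters ≈ 8.36%.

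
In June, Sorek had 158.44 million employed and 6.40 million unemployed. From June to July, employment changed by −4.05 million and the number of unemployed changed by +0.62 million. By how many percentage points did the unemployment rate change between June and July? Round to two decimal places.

The unemployment rate changed by +0.47 percentage points.

June: labor force = 158.44 + 6.40 = 164.84; u = 6.40/164.84 = 3.88%.
July: labor force = 154.39 + 7.02 = 161.41; u = 7.02/161.41 = 4.35%.
Change = 4.35% − 3.88% = +0.47 pp.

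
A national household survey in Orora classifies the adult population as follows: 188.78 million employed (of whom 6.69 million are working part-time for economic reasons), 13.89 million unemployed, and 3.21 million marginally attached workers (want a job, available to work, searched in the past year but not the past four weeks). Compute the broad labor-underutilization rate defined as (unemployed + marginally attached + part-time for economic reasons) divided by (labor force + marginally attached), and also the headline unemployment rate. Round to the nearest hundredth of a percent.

Labor force = 188.78 + 13.89 = 202.67 million.
Numerator = 13.89 + 3.21 + 6.69 = 23.79 million.
Denominator = 202.67 + 3.21 = 205.88 million.
Broad rate = 23.79 / 205.88 = 11.56%.
Headline unemployment rate = 13.89 / 202.67 = 6.85%.

Broad underutilization rate ≈ 11.56%; headline unemployment rate ≈ 6.85%.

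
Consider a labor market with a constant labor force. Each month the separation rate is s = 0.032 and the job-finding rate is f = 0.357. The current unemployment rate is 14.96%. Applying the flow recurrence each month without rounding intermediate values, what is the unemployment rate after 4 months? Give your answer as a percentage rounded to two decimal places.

Unemployment rate after four months ≈ 9.16%.

With a fixed labor force, u_{t+1} = u_t + s·(1−u_t) − f·u_t = u_t·(1−s−f) + s.
Here 1−s−f = 0.611 and s = 0.032.
u_1 = 0.149600 × 0.611 + 0.032 = 0.123406.
u_2 = 0.123406 × 0.611 + 0.032 = 0.107401.
u_3 = 0.107401 × 0.611 + 0.032 = 0.097622.
u_4 = 0.097622 × 0.611 + 0.032 = 0.091647.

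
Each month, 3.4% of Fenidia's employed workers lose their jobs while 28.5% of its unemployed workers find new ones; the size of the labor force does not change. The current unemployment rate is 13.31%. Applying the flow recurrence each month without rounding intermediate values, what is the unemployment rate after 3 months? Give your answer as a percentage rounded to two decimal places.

Unemployment rate after three months ≈ 11.50%.

With a fixed labor force, u_{t+1} = u_t + s·(1−u_t) − f·u_t = u_t·(1−s−f) + s.
Here 1−s−f = 0.681 and s = 0.034.
u_1 = 0.133100 × 0.681 + 0.034 = 0.124641.
u_2 = 0.124641 × 0.681 + 0.034 = 0.118881.
u_3 = 0.118881 × 0.681 + 0.034 = 0.114958.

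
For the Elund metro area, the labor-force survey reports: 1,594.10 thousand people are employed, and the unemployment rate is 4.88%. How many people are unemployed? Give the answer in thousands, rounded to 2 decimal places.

About 81.78 thousand are unemployed.

Let U be the number unemployed. The labor force is E + U, and U/(E+U) = 0.0488.
So U = 0.0488 × 1,594.10 / (1 − 0.0488) = 77.7921 / 0.9512 ≈ 81.78 thousand.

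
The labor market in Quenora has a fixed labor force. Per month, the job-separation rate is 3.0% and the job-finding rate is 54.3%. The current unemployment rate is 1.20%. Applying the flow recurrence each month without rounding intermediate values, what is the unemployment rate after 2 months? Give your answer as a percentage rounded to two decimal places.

Unemployment rate after two months ≈ 4.50%.

With a fixed labor force, u_{t+1} = u_t + s·(1−u_t) − f·u_t = u_t·(1−s−f) + s.
Here 1−s−f = 0.427 and s = 0.030.
u_1 = 0.012000 × 0.427 + 0.030 = 0.035124.
u_2 = 0.035124 × 0.427 + 0.030 = 0.044998.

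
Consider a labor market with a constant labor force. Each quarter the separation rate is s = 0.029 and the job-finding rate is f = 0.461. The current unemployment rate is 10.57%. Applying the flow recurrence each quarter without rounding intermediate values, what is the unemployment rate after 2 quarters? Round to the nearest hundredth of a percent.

Unemployment rate after two quarters ≈ 7.13%.

With a fixed labor force, u_{t+1} = u_t + s·(1−u_t) − f·u_t = u_t·(1−s−f) + s.
Here 1−s−f = 0.510 and s = 0.029.
u_1 = 0.105700 × 0.510 + 0.029 = 0.082907.
u_2 = 0.082907 × 0.510 + 0.029 = 0.071283.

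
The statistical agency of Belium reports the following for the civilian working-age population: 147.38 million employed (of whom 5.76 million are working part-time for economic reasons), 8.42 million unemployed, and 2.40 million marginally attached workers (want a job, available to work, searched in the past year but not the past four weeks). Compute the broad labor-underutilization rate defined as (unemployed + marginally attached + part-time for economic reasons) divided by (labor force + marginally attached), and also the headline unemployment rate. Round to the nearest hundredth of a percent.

Broad underutilization rate ≈ 10.48%; headline unemployment rate ≈ 5.40%.

Labor force = 147.38 + 8.42 = 155.80 million.
Numerator = 8.42 + 2.40 + 5.76 = 16.58 million.
Denominator = 155.80 + 2.40 = 158.20 million.
Broad rate = 16.58 / 158.20 = 10.48%.
Headline unemployment rate = 8.42 / 155.80 = 5.40%.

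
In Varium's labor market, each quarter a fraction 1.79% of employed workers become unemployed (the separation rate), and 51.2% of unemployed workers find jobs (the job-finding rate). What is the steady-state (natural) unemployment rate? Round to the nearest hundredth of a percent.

Steady-state unemployment rate ≈ 3.38%.

At steady state the flows balance: s·E = f·U, so U/(E+U) = s/(s+f).
u* = 1.79 / (1.79 + 51.2) = 1.79 / 52.99 = 3.38%.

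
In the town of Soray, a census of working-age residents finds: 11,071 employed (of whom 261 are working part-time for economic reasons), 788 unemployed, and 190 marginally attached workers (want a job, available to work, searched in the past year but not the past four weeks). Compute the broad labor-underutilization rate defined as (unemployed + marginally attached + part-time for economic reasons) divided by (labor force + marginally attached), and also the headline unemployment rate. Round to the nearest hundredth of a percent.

Labor force = 11,071 + 788 = 11,859.
Numerator = 788 + 190 + 261 = 1,239.
Denominator = 11,859 + 190 = 12,049.
Broad rate = 1,239 / 12,049 = 10.28%.
Headline unemployment rate = 788 / 11,859 = 6.64%.

Broad underutilization rate ≈ 10.28%; headline unemployment rate ≈ 6.64%.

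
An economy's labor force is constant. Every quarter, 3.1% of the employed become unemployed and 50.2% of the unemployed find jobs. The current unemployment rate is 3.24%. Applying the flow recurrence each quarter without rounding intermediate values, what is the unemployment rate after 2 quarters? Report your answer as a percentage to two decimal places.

Unemployment rate after two quarters ≈ 5.25%.

With a fixed labor force, u_{t+1} = u_t + s·(1−u_t) − f·u_t = u_t·(1−s−f) + s.
Here 1−s−f = 0.467 and s = 0.031.
u_1 = 0.032400 × 0.467 + 0.031 = 0.046131.
u_2 = 0.046131 × 0.467 + 0.031 = 0.052543.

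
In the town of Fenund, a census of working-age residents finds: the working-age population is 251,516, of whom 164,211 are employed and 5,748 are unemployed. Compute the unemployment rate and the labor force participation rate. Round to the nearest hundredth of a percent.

Unemployment rate ≈ 3.38%; labor force participation rate ≈ 67.57%.

Labor force = employed + unemployed = 164,211 + 5,748 = 169,959.
Unemployment rate = 5,748 / 169,959 = 3.38%.
Labor force participation rate = 169,959 / 251,516 = 67.57%.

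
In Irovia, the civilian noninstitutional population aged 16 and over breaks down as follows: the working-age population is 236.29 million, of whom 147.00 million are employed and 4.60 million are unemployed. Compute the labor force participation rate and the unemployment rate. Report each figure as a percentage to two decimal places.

Labor force = employed + unemployed = 147.00 + 4.60 = 151.60 million.
Unemployment rate = 4.60 / 151.60 = 3.03%.
Labor force participation rate = 151.60 / 236.29 = 64.16%.

Labor force participation rate ≈ 64.16%; unemployment rate ≈ 3.03%.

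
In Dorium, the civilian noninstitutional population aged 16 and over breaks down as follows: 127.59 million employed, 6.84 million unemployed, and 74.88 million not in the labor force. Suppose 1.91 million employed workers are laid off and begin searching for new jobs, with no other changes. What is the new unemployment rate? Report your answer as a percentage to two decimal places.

New unemployment rate ≈ 6.51%.

Initially, labor force = 127.59 + 6.84 = 134.43 million, so u = 6.84/134.43 = 5.09%.
After the change, employed falls and unemployed rises by 1.91; labor force unchanged → E = 125.68, U = 8.75, labor force = 134.43 million.
New unemployment rate = 8.75 / 134.43 = 6.51%.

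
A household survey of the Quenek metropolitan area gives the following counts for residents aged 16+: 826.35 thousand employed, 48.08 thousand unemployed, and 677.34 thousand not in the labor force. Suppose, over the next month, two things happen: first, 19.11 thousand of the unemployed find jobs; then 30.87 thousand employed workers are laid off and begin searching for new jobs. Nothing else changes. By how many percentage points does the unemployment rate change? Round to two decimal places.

Initially, labor force = 826.35 + 48.08 = 874.43 thousand, so u = 48.08/874.43 = 5.50%.
After the first change, unemployed falls and employed rises by 19.11; labor force unchanged → E = 845.46, U = 28.97, labor force = 874.43 thousand.
After the second change, employed falls and unemployed rises by 30.87; labor force unchanged → E = 814.59, U = 59.84, labor force = 874.43 thousand.
New unemployment rate = 59.84 / 874.43 = 6.84%.
Change = 6.84% − 5.50% = +1.34 percentage points.

The unemployment rate changes by +1.34 percentage points.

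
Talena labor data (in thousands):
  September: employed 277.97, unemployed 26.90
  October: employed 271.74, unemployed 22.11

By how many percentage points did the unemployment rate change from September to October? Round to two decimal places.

The unemployment rate changed by −1.30 percentage points.

September: labor force = 277.97 + 26.90 = 304.87; u = 26.90/304.87 = 8.82%.
October: labor force = 271.74 + 22.11 = 293.85; u = 22.11/293.85 = 7.52%.
Change = 7.52% − 8.82% = −1.30 pp.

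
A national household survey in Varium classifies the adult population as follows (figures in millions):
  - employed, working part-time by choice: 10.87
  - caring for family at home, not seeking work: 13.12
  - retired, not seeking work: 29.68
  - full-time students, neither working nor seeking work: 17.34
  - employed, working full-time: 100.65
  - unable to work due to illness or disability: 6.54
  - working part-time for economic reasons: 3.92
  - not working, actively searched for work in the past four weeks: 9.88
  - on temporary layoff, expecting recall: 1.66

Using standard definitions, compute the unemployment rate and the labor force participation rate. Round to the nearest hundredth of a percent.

Employed = 10.87 + 100.65 + 3.92 = 115.44 million (anyone who worked, including part-time for economic reasons, counts as employed).
Unemployed = 9.88 + 1.66 = 11.54 million (jobless and actively searching, or on temporary layoff).
Labor force = 115.44 + 11.54 = 126.98 million.
Not in labor force = 13.12 + 29.68 + 17.34 + 6.54 = 66.68 million (those not working and not actively searching are outside the labor force).
Civilian working-age population = 126.98 + 66.68 = 193.66 million.
Unemployment rate = 11.54 / 126.98 = 9.09%.
Labor force participation rate = 126.98 / 193.66 = 65.57%.

Unemployment rate ≈ 9.09%; labor force participation rate ≈ 65.57%.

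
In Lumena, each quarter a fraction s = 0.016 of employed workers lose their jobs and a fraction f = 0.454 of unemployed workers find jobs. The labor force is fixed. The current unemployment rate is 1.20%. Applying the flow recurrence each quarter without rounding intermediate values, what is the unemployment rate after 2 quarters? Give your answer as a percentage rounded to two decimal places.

Unemployment rate after two quarters ≈ 2.79%.

With a fixed labor force, u_{t+1} = u_t + s·(1−u_t) − f·u_t = u_t·(1−s−f) + s.
Here 1−s−f = 0.530 and s = 0.016.
u_1 = 0.012000 × 0.530 + 0.016 = 0.022360.
u_2 = 0.022360 × 0.530 + 0.016 = 0.027851.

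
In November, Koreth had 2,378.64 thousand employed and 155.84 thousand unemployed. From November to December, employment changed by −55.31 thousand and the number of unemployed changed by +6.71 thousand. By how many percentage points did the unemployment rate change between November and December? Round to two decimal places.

November: labor force = 2,378.64 + 155.84 = 2,534.48; u = 155.84/2,534.48 = 6.15%.
December: labor force = 2,323.33 + 162.55 = 2,485.88; u = 162.55/2,485.88 = 6.54%.
Change = 6.54% − 6.15% = +0.39 pp.

The unemployment rate changed by +0.39 percentage points.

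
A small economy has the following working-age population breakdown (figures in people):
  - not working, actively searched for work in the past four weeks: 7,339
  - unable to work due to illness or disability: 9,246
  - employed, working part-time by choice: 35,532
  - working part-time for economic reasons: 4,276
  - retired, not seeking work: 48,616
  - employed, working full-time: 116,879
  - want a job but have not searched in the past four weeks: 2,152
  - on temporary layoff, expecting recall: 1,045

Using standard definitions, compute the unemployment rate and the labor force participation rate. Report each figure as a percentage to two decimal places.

Unemployment rate ≈ 5.08%; labor force participation rate ≈ 73.34%.

Employed = 35,532 + 4,276 + 116,879 = 156,687 (anyone who worked, including part-time for economic reasons, counts as employed).
Unemployed = 7,339 + 1,045 = 8,384 (jobless and actively searching, or on temporary layoff).
Labor force = 156,687 + 8,384 = 165,071.
Not in labor force = 9,246 + 48,616 + 2,152 = 60,014 (those not working and not actively searching are outside the labor force — including those who want a job but have given up searching).
Civilian working-age population = 165,071 + 60,014 = 225,085.
Unemployment rate = 8,384 / 165,071 = 5.08%.
Labor force participation rate = 165,071 / 225,085 = 73.34%.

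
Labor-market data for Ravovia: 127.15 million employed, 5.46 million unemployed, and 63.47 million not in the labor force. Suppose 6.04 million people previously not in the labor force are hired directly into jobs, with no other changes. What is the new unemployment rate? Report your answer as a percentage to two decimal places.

Initially, labor force = 127.15 + 5.46 = 132.61 million, so u = 5.46/132.61 = 4.12%.
After the change, employed and labor force both rise by 6.04; unemployed unchanged → E = 133.19, U = 5.46, labor force = 138.65 million.
New unemployment rate = 5.46 / 138.65 = 3.94%.

New unemployment rate ≈ 3.94%.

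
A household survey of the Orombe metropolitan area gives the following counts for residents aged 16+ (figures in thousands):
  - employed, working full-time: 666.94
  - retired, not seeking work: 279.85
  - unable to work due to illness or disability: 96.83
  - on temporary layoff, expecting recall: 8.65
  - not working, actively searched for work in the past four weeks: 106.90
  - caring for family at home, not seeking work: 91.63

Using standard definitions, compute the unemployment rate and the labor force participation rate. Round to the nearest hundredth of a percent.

Employed = 666.94 thousand.
Unemployed = 8.65 + 106.90 = 115.55 thousand (jobless and actively searching, or on temporary layoff).
Labor force = 666.94 + 115.55 = 782.49 thousand.
Not in labor force = 279.85 + 96.83 + 91.63 = 468.31 thousand (those not working and not actively searching are outside the labor force).
Civilian working-age population = 782.49 + 468.31 = 1,250.80 thousand.
Unemployment rate = 115.55 / 782.49 = 14.77%.
Labor force participation rate = 782.49 / 1,250.80 = 62.56%.

Unemployment rate ≈ 14.77%; labor force participation rate ≈ 62.56%.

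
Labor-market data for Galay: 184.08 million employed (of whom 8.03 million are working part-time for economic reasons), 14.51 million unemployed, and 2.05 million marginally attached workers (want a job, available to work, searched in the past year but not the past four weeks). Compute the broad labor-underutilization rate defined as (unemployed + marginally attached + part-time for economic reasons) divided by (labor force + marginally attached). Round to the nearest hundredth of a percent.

Labor force = 184.08 + 14.51 = 198.59 million.
Numerator = 14.51 + 2.05 + 8.03 = 24.59 million.
Denominator = 198.59 + 2.05 = 200.64 million.
Broad rate = 24.59 / 200.64 = 12.26%.

Broad underutilization rate ≈ 12.26%.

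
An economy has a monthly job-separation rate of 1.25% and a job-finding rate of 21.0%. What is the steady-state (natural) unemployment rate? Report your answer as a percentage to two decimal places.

Steady-state unemployment rate ≈ 5.62%.

At steady state the flows balance: s·E = f·U, so U/(E+U) = s/(s+f).
u* = 1.25 / (1.25 + 21.0) = 1.25 / 22.25 = 5.62%.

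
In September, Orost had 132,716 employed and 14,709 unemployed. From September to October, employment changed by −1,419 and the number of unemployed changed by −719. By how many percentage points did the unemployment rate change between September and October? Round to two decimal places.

The unemployment rate changed by −0.35 percentage points.

September: labor force = 132,716 + 14,709 = 147,425; u = 14,709/147,425 = 9.98%.
October: labor force = 131,297 + 13,990 = 145,287; u = 13,990/145,287 = 9.63%.
Change = 9.63% − 9.98% = −0.35 pp.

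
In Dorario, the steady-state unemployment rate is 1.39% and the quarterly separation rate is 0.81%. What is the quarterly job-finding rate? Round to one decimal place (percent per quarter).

From u* = s/(s+f): f = s·(1−u)/u.
f = 0.81 × (1 − 0.0139) / 0.0139 = 0.7987 / 0.0139 ≈ 57.5% per quarter.

Job-finding rate ≈ 57.5% per quarter.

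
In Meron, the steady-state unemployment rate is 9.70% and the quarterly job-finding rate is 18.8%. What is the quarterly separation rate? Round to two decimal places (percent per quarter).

From u* = s/(s+f): s = u·f/(1−u).
s = 0.0970 × 18.8 / (1 − 0.0970) = 1.8236 / 0.9030 ≈ 2.02% per quarter.

Separation rate ≈ 2.02% per quarter.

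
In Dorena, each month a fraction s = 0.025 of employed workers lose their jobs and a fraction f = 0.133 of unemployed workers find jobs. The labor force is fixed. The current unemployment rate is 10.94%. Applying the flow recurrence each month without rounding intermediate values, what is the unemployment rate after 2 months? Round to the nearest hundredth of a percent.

With a fixed labor force, u_{t+1} = u_t + s·(1−u_t) − f·u_t = u_t·(1−s−f) + s.
Here 1−s−f = 0.842 and s = 0.025.
u_1 = 0.109400 × 0.842 + 0.025 = 0.117115.
u_2 = 0.117115 × 0.842 + 0.025 = 0.123611.

Unemployment rate after two months ≈ 12.36%.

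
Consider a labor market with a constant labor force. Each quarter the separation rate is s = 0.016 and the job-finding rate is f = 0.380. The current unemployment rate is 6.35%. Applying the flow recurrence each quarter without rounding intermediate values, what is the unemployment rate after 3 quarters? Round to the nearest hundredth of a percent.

Unemployment rate after three quarters ≈ 4.55%.

With a fixed labor force, u_{t+1} = u_t + s·(1−u_t) − f·u_t = u_t·(1−s−f) + s.
Here 1−s−f = 0.604 and s = 0.016.
u_1 = 0.063500 × 0.604 + 0.016 = 0.054354.
u_2 = 0.054354 × 0.604 + 0.016 = 0.048830.
u_3 = 0.048830 × 0.604 + 0.016 = 0.045493.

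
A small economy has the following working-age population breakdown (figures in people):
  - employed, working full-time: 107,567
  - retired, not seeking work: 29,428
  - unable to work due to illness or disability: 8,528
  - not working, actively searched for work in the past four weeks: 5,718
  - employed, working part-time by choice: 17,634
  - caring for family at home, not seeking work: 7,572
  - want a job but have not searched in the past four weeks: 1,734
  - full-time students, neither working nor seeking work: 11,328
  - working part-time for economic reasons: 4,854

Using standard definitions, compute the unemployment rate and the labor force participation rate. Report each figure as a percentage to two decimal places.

Unemployment rate ≈ 4.21%; labor force participation rate ≈ 69.86%.

Employed = 107,567 + 17,634 + 4,854 = 130,055 (anyone who worked, including part-time for economic reasons, counts as employed).
Unemployed = 5,718.
Labor force = 130,055 + 5,718 = 135,773.
Not in labor force = 29,428 + 8,528 + 7,572 + 1,734 + 11,328 = 58,590 (those not working and not actively searching are outside the labor force — including those who want a job but have given up searching).
Civilian working-age population = 135,773 + 58,590 = 194,363.
Unemployment rate = 5,718 / 135,773 = 4.21%.
Labor force participation rate = 135,773 / 194,363 = 69.86%.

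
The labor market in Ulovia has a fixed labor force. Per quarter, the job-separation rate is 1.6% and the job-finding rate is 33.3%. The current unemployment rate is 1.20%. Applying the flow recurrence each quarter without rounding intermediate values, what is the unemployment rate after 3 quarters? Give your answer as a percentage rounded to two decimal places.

With a fixed labor force, u_{t+1} = u_t + s·(1−u_t) − f·u_t = u_t·(1−s−f) + s.
Here 1−s−f = 0.651 and s = 0.016.
u_1 = 0.012000 × 0.651 + 0.016 = 0.023812.
u_2 = 0.023812 × 0.651 + 0.016 = 0.031502.
u_3 = 0.031502 × 0.651 + 0.016 = 0.036508.

Unemployment rate after three quarters ≈ 3.65%.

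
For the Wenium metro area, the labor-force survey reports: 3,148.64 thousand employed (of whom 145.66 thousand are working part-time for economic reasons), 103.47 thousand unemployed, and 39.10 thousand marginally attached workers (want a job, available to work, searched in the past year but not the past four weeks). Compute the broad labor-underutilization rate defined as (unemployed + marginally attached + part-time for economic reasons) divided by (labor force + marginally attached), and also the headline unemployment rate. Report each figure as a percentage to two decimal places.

Broad underutilization rate ≈ 8.76%; headline unemployment rate ≈ 3.18%.

Labor force = 3,148.64 + 103.47 = 3,252.11 thousand.
Numerator = 103.47 + 39.10 + 145.66 = 288.23 thousand.
Denominator = 3,252.11 + 39.10 = 3,291.21 thousand.
Broad rate = 288.23 / 3,291.21 = 8.76%.
Headline unemployment rate = 103.47 / 3,252.11 = 3.18%.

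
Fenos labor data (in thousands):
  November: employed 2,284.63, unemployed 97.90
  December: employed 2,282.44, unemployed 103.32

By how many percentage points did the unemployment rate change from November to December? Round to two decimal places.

November: labor force = 2,284.63 + 97.90 = 2,382.53; u = 97.90/2,382.53 = 4.11%.
December: labor force = 2,282.44 + 103.32 = 2,385.76; u = 103.32/2,385.76 = 4.33%.
Change = 4.33% − 4.11% = +0.22 pp.

The unemployment rate changed by +0.22 percentage points.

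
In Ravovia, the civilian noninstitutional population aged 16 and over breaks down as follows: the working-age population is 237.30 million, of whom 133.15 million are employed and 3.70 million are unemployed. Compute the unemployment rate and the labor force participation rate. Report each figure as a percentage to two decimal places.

Unemployment rate ≈ 2.70%; labor force participation rate ≈ 57.67%.

Labor force = employed + unemployed = 133.15 + 3.70 = 136.85 million.
Unemployment rate = 3.70 / 136.85 = 2.70%.
Labor force participation rate = 136.85 / 237.30 = 57.67%.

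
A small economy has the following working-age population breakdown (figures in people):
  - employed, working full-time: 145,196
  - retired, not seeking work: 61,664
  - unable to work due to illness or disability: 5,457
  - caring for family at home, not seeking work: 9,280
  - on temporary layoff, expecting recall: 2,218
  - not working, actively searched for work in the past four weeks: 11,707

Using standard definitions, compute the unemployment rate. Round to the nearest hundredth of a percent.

Employed = 145,196.
Unemployed = 2,218 + 11,707 = 13,925 (jobless and actively searching, or on temporary layoff).
Labor force = 145,196 + 13,925 = 159,121.
Unemployment rate = 13,925 / 159,121 = 8.75%.

Unemployment rate ≈ 8.75%.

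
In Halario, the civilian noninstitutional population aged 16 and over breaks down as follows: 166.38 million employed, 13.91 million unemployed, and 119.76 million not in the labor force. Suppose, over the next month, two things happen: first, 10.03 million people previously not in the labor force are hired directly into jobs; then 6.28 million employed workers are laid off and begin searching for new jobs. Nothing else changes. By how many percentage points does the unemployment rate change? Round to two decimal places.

Initially, labor force = 166.38 + 13.91 = 180.29 million, so u = 13.91/180.29 = 7.72%.
After the first change, employed and labor force both rise by 10.03; unemployed unchanged → E = 176.41, U = 13.91, labor force = 190.32 million.
After the second change, employed falls and unemployed rises by 6.28; labor force unchanged → E = 170.13, U = 20.19, labor force = 190.32 million.
New unemployment rate = 20.19 / 190.32 = 10.61%.
Change = 10.61% − 7.72% = +2.89 percentage points.

The unemployment rate changes by +2.89 percentage points.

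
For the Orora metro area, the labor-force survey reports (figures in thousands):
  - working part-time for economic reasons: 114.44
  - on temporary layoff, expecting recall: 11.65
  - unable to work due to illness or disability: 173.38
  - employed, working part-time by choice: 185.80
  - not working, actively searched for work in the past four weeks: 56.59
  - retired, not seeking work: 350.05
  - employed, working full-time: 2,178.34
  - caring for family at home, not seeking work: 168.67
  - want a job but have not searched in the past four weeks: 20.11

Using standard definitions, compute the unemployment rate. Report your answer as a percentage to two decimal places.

Employed = 114.44 + 185.80 + 2,178.34 = 2,478.58 thousand (anyone who worked, including part-time for economic reasons, counts as employed).
Unemployed = 11.65 + 56.59 = 68.24 thousand (jobless and actively searching, or on temporary layoff).
Labor force = 2,478.58 + 68.24 = 2,546.82 thousand.
Unemployment rate = 68.24 / 2,546.82 = 2.68%.

Unemployment rate ≈ 2.68%.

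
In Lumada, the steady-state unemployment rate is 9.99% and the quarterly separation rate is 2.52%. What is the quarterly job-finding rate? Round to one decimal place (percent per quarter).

Job-finding rate ≈ 22.7% per quarter.

From u* = s/(s+f): f = s·(1−u)/u.
f = 2.52 × (1 − 0.0999) / 0.0999 = 2.2683 / 0.0999 ≈ 22.7% per quarter.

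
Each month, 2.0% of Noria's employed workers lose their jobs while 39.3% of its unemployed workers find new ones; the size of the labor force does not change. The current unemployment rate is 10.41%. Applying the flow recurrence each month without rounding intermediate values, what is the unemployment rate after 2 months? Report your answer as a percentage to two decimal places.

Unemployment rate after two months ≈ 6.76%.

With a fixed labor force, u_{t+1} = u_t + s·(1−u_t) − f·u_t = u_t·(1−s−f) + s.
Here 1−s−f = 0.587 and s = 0.020.
u_1 = 0.104100 × 0.587 + 0.020 = 0.081107.
u_2 = 0.081107 × 0.587 + 0.020 = 0.067610.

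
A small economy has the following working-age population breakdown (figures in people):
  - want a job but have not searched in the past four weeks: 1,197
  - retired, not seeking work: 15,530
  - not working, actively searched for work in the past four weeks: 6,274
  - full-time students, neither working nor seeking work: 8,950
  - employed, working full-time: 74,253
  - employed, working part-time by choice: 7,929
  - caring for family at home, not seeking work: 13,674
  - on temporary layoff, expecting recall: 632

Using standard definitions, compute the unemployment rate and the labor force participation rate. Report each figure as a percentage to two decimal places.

Employed = 74,253 + 7,929 = 82,182.
Unemployed = 6,274 + 632 = 6,906 (jobless and actively searching, or on temporary layoff).
Labor force = 82,182 + 6,906 = 89,088.
Not in labor force = 1,197 + 15,530 + 8,950 + 13,674 = 39,351 (those not working and not actively searching are outside the labor force — including those who want a job but have given up searching).
Civilian working-age population = 89,088 + 39,351 = 128,439.
Unemployment rate = 6,906 / 89,088 = 7.75%.
Labor force participation rate = 89,088 / 128,439 = 69.36%.

Unemployment rate ≈ 7.75%; labor force participation rate ≈ 69.36%.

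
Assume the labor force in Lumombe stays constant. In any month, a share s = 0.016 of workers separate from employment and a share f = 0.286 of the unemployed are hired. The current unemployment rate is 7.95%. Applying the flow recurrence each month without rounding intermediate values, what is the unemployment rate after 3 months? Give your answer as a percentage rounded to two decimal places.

Unemployment rate after three months ≈ 6.20%.

With a fixed labor force, u_{t+1} = u_t + s·(1−u_t) − f·u_t = u_t·(1−s−f) + s.
Here 1−s−f = 0.698 and s = 0.016.
u_1 = 0.079500 × 0.698 + 0.016 = 0.071491.
u_2 = 0.071491 × 0.698 + 0.016 = 0.065901.
u_3 = 0.065901 × 0.698 + 0.016 = 0.061999.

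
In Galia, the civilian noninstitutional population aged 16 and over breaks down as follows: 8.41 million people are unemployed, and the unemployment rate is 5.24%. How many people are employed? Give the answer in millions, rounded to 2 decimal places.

About 152.09 million are employed.

Labor force = U / u = 8.41 / 0.0524 ≈ 160.50 million.
Employed = labor force − unemployed = 160.50 − 8.41 = 152.09 million.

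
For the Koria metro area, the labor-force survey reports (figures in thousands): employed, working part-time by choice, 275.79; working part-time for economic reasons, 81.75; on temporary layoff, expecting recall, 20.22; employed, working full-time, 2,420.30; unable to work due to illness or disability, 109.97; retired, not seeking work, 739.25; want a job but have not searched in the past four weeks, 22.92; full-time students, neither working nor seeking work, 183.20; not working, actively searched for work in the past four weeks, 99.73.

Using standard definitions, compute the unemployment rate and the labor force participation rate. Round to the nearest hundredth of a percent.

Unemployment rate ≈ 4.14%; labor force participation rate ≈ 73.30%.

Employed = 275.79 + 81.75 + 2,420.30 = 2,777.84 thousand (anyone who worked, including part-time for economic reasons, counts as employed).
Unemployed = 20.22 + 99.73 = 119.95 thousand (jobless and actively searching, or on temporary layoff).
Labor force = 2,777.84 + 119.95 = 2,897.79 thousand.
Not in labor force = 109.97 + 739.25 + 22.92 + 183.20 = 1,055.34 thousand (those not working and not actively searching are outside the labor force — including those who want a job but have given up searching).
Civilian working-age population = 2,897.79 + 1,055.34 = 3,953.13 thousand.
Unemployment rate = 119.95 / 2,897.79 = 4.14%.
Labor force participation rate = 2,897.79 / 3,953.13 = 73.30%.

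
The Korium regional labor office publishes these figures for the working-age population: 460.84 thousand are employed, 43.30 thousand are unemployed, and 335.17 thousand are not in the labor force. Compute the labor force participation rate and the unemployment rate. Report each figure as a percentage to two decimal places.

Labor force = employed + unemployed = 460.84 + 43.30 = 504.14 thousand.
Working-age population = 504.14 + 335.17 = 839.31 thousand.
Unemployment rate = 43.30 / 504.14 = 8.59%.
Labor force participation rate = 504.14 / 839.31 = 60.07%.

Labor force participation rate ≈ 60.07%; unemployment rate ≈ 8.59%.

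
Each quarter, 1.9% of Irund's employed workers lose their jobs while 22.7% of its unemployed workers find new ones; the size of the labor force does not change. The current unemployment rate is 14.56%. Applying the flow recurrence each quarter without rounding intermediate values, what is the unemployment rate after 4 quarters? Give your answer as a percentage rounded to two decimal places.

With a fixed labor force, u_{t+1} = u_t + s·(1−u_t) − f·u_t = u_t·(1−s−f) + s.
Here 1−s−f = 0.754 and s = 0.019.
u_1 = 0.145600 × 0.754 + 0.019 = 0.128782.
u_2 = 0.128782 × 0.754 + 0.019 = 0.116102.
u_3 = 0.116102 × 0.754 + 0.019 = 0.106541.
u_4 = 0.106541 × 0.754 + 0.019 = 0.099332.

Unemployment rate after four quarters ≈ 9.93%.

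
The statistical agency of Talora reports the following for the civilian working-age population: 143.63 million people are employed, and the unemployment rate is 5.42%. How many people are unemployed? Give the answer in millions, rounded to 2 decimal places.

Let U be the number unemployed. The labor force is E + U, and U/(E+U) = 0.0542.
So U = 0.0542 × 143.63 / (1 − 0.0542) = 7.7847 / 0.9458 ≈ 8.23 million.

About 8.23 million are unemployed.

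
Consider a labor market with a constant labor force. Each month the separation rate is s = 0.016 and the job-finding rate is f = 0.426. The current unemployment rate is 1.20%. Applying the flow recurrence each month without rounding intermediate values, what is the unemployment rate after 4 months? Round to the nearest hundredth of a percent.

With a fixed labor force, u_{t+1} = u_t + s·(1−u_t) − f·u_t = u_t·(1−s−f) + s.
Here 1−s−f = 0.558 and s = 0.016.
u_1 = 0.012000 × 0.558 + 0.016 = 0.022696.
u_2 = 0.022696 × 0.558 + 0.016 = 0.028664.
u_3 = 0.028664 × 0.558 + 0.016 = 0.031995.
u_4 = 0.031995 × 0.558 + 0.016 = 0.033853.

Unemployment rate after four months ≈ 3.39%.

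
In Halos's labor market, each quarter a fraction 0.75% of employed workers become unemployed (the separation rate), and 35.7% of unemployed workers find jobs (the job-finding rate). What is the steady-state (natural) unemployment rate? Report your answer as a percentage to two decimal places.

Steady-state unemployment rate ≈ 2.06%.

At steady state the flows balance: s·E = f·U, so U/(E+U) = s/(s+f).
u* = 0.75 / (0.75 + 35.7) = 0.75 / 36.45 = 2.06%.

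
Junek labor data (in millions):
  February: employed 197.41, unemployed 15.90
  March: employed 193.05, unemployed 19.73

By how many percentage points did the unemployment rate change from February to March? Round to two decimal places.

February: labor force = 197.41 + 15.90 = 213.31; u = 15.90/213.31 = 7.45%.
March: labor force = 193.05 + 19.73 = 212.78; u = 19.73/212.78 = 9.27%.
Change = 9.27% − 7.45% = +1.82 pp.

The unemployment rate changed by +1.82 percentage points.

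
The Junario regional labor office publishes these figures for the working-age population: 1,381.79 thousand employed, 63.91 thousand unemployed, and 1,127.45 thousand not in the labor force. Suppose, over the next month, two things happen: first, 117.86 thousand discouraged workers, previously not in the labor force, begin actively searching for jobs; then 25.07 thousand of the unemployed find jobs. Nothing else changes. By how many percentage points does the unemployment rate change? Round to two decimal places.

Initially, labor force = 1,381.79 + 63.91 = 1,445.70 thousand, so u = 63.91/1,445.70 = 4.42%.
After the first change, unemployed and labor force both rise by 117.86 → E = 1,381.79, U = 181.77, labor force = 1,563.56 thousand.
After the second change, unemployed falls and employed rises by 25.07; labor force unchanged → E = 1,406.86, U = 156.70, labor force = 1,563.56 thousand.
New unemployment rate = 156.70 / 1,563.56 = 10.02%.
Change = 10.02% − 4.42% = +5.60 percentage points.

The unemployment rate changes by +5.60 percentage points.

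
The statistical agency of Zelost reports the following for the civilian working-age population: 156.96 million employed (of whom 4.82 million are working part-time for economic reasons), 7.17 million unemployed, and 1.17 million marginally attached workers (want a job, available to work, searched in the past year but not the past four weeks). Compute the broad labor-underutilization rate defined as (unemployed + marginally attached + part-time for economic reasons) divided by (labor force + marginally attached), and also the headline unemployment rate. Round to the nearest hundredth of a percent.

Labor force = 156.96 + 7.17 = 164.13 million.
Numerator = 7.17 + 1.17 + 4.82 = 13.16 million.
Denominator = 164.13 + 1.17 = 165.30 million.
Broad rate = 13.16 / 165.30 = 7.96%.
Headline unemployment rate = 7.17 / 164.13 = 4.37%.

Broad underutilization rate ≈ 7.96%; headline unemployment rate ≈ 4.37%.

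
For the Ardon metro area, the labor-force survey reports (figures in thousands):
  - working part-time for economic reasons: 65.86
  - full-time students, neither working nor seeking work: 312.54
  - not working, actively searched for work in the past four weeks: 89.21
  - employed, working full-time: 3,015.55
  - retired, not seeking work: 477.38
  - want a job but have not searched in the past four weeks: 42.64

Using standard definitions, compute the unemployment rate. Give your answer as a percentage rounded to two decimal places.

Unemployment rate ≈ 2.81%.

Employed = 65.86 + 3,015.55 = 3,081.41 thousand (anyone who worked, including part-time for economic reasons, counts as employed).
Unemployed = 89.21 thousand.
Labor force = 3,081.41 + 89.21 = 3,170.62 thousand.
Unemployment rate = 89.21 / 3,170.62 = 2.81%.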